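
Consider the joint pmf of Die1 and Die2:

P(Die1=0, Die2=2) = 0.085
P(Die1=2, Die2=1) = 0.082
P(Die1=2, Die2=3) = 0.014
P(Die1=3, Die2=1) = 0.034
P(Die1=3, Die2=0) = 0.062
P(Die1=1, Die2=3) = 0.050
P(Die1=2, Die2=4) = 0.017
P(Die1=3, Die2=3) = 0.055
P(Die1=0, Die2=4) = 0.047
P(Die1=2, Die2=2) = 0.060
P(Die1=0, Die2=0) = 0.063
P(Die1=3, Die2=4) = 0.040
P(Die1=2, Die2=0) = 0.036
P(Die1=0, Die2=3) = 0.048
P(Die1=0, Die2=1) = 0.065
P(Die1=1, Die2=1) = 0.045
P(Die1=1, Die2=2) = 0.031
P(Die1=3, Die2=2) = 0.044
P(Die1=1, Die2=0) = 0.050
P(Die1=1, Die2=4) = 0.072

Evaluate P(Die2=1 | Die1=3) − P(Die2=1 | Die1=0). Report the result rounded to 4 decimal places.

-0.0664

P(Die1=3) = 0.062 + 0.034 + 0.044 + 0.055 + 0.040 = 0.235; P(Die2=1 | Die1=3) = 0.034/0.235 = 0.14468.
P(Die1=0) = 0.063 + 0.065 + 0.085 + 0.048 + 0.047 = 0.308; P(Die2=1 | Die1=0) = 0.065/0.308 = 0.21104.
Difference = -0.0664.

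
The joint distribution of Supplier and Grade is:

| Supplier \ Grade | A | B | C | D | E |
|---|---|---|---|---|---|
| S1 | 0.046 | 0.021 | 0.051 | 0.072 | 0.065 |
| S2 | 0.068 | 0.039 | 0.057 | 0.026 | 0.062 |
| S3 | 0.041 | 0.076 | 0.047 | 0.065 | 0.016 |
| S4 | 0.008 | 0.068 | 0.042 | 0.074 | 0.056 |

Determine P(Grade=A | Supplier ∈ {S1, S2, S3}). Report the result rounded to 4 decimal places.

0.2061

P(Supplier=S1) = 0.046 + 0.021 + 0.051 + 0.072 + 0.065 = 0.255.
P(Supplier=S2) = 0.068 + 0.039 + 0.057 + 0.026 + 0.062 = 0.252.
P(Supplier=S3) = 0.041 + 0.076 + 0.047 + 0.065 + 0.016 = 0.245.
P(Supplier ∈ {S1, S2, S3}) = 0.255 + 0.252 + 0.245 = 0.752; P(Grade=A, Supplier ∈ {S1, S2, S3}) = 0.046 + 0.068 + 0.041 = 0.155.
P(Grade=A | Supplier ∈ {S1, S2, S3}) = 0.155/0.752 = 0.2061.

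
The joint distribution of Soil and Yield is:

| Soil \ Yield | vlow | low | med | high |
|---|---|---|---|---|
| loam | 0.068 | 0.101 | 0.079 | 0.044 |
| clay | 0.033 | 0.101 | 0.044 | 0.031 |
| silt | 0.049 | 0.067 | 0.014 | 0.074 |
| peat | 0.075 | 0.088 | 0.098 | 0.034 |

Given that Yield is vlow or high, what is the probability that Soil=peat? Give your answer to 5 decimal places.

0.26716

P(Yield=vlow) = 0.068 + 0.033 + 0.049 + 0.075 = 0.225.
P(Yield=high) = 0.044 + 0.031 + 0.074 + 0.034 = 0.183.
P(Yield ∈ {vlow, high}) = 0.225 + 0.183 = 0.408; P(Soil=peat, Yield ∈ {vlow, high}) = 0.075 + 0.034 = 0.109.
P(Soil=peat | Yield ∈ {vlow, high}) = 0.109/0.408 = 0.26716.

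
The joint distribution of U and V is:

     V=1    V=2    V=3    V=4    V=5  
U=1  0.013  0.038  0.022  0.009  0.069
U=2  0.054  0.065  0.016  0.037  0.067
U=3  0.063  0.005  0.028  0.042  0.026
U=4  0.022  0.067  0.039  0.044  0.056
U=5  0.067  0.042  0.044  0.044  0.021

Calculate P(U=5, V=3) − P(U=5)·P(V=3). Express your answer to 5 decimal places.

0.01152

P(U=5) = 0.067 + 0.042 + 0.044 + 0.044 + 0.021 = 0.218.
P(V=3) = 0.022 + 0.016 + 0.028 + 0.039 + 0.044 = 0.149.
P(U=5, V=3) − P(U=5)P(V=3) = 0.044 − 0.218×0.149 = 0.01152.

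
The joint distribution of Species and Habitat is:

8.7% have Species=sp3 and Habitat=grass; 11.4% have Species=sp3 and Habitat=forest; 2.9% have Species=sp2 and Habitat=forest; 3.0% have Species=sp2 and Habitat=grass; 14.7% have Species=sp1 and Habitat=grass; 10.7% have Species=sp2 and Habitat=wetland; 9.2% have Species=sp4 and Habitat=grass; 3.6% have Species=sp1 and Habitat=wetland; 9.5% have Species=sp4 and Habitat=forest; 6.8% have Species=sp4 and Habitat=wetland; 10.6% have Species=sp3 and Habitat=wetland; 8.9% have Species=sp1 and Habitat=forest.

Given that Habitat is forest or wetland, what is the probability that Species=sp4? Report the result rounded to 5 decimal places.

0.25311

P(Habitat=forest) = 0.089 + 0.029 + 0.114 + 0.095 = 0.327.
P(Habitat=wetland) = 0.036 + 0.107 + 0.106 + 0.068 = 0.317.
P(Habitat ∈ {forest, wetland}) = 0.327 + 0.317 = 0.644; P(Species=sp4, Habitat ∈ {forest, wetland}) = 0.095 + 0.068 = 0.163.
P(Species=sp4 | Habitat ∈ {forest, wetland}) = 0.163/0.644 = 0.25311.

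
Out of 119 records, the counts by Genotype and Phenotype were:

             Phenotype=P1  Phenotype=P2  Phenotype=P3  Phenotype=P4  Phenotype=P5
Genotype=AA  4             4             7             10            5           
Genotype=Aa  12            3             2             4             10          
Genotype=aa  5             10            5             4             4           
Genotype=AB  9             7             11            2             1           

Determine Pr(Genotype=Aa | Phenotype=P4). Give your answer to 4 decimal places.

Total with Phenotype=P4: 10 + 4 + 4 + 2 = 20.
P(Genotype=Aa | Phenotype=P4) = 4/20 = 0.2000.

0.2000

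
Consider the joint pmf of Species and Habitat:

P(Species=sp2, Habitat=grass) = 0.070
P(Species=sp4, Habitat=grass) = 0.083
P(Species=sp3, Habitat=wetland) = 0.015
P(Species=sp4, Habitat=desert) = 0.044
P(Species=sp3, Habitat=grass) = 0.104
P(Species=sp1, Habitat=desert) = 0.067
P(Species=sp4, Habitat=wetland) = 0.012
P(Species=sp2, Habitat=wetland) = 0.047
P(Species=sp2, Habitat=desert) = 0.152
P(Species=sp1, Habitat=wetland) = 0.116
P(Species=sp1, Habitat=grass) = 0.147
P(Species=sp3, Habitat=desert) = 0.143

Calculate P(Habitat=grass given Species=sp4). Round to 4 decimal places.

0.5971

P(Species=sp4) = 0.083 + 0.012 + 0.044 = 0.139.
P(Habitat=grass | Species=sp4) = 0.083/0.139 = 0.5971.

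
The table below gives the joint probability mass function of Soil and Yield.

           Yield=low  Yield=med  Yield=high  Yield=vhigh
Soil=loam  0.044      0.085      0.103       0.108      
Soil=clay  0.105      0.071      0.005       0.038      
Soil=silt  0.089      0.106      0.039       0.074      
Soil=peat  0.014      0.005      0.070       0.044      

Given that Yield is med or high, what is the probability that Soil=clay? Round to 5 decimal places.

0.15702

P(Yield=med) = 0.085 + 0.071 + 0.106 + 0.005 = 0.267.
P(Yield=high) = 0.103 + 0.005 + 0.039 + 0.070 = 0.217.
P(Yield ∈ {med, high}) = 0.267 + 0.217 = 0.484; P(Soil=clay, Yield ∈ {med, high}) = 0.071 + 0.005 = 0.076.
P(Soil=clay | Yield ∈ {med, high}) = 0.076/0.484 = 0.15702.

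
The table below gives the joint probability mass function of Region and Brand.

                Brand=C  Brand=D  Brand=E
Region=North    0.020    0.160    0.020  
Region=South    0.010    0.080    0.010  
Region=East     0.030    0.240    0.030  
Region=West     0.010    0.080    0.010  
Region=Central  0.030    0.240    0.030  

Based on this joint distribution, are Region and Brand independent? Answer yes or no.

Every cell satisfies P(Region,Brand) = P(Region)·P(Brand). For instance P(Region=North) = 0.200, P(Brand=C) = 0.100, and 0.200×0.100 = 0.020 matches the joint entry. So Region and Brand are independent.

yes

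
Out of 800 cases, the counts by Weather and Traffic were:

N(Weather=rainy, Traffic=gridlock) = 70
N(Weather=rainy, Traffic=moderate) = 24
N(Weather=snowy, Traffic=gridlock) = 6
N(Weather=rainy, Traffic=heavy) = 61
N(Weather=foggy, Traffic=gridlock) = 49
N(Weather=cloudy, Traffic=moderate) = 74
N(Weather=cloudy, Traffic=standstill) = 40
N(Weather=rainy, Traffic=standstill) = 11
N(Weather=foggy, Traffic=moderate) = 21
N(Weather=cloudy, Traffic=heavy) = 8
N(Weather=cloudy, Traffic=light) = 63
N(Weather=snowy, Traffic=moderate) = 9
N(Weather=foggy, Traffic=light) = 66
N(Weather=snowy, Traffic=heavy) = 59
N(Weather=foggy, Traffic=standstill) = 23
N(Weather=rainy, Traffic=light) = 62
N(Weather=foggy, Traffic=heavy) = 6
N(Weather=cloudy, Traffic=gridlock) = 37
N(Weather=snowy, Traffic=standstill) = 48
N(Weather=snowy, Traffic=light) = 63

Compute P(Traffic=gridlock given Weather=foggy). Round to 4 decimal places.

Total with Weather=foggy: 66 + 21 + 6 + 49 + 23 = 165.
P(Traffic=gridlock | Weather=foggy) = 49/165 = 0.2970.

0.2970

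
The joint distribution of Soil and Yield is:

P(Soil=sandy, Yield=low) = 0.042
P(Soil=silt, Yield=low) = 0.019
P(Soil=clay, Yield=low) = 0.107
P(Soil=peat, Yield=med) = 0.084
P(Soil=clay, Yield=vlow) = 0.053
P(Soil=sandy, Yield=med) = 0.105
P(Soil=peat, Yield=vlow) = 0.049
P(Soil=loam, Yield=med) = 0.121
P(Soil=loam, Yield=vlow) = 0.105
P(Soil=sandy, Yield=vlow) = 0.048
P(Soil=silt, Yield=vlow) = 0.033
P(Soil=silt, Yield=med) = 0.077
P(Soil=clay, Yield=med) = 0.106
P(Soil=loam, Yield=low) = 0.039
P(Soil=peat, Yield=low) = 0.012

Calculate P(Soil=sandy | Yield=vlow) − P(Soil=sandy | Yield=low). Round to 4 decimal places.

-0.0251

P(Yield=vlow) = 0.048 + 0.105 + 0.053 + 0.033 + 0.049 = 0.288; P(Soil=sandy | Yield=vlow) = 0.048/0.288 = 0.16667.
P(Yield=low) = 0.042 + 0.039 + 0.107 + 0.019 + 0.012 = 0.219; P(Soil=sandy | Yield=low) = 0.042/0.219 = 0.19178.
Difference = -0.0251.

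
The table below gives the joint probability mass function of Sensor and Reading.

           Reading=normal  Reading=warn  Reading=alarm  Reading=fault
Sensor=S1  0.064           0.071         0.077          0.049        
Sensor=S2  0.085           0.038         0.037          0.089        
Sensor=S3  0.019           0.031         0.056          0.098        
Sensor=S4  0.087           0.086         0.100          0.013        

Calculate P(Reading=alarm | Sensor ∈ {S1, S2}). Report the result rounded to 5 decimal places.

0.22353

P(Sensor=S1) = 0.064 + 0.071 + 0.077 + 0.049 = 0.261.
P(Sensor=S2) = 0.085 + 0.038 + 0.037 + 0.089 = 0.249.
P(Sensor ∈ {S1, S2}) = 0.261 + 0.249 = 0.510; P(Reading=alarm, Sensor ∈ {S1, S2}) = 0.077 + 0.037 = 0.114.
P(Reading=alarm | Sensor ∈ {S1, S2}) = 0.114/0.510 = 0.22353.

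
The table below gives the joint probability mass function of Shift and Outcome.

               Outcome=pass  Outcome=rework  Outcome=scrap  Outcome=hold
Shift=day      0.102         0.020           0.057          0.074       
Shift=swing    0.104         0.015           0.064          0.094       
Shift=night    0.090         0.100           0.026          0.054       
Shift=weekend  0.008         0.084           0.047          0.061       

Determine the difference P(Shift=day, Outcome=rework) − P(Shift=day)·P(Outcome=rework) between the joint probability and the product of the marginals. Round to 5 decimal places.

-0.03541

P(Shift=day) = 0.102 + 0.020 + 0.057 + 0.074 = 0.253.
P(Outcome=rework) = 0.020 + 0.015 + 0.100 + 0.084 = 0.219.
P(Shift=day, Outcome=rework) − P(Shift=day)P(Outcome=rework) = 0.020 − 0.253×0.219 = -0.03541.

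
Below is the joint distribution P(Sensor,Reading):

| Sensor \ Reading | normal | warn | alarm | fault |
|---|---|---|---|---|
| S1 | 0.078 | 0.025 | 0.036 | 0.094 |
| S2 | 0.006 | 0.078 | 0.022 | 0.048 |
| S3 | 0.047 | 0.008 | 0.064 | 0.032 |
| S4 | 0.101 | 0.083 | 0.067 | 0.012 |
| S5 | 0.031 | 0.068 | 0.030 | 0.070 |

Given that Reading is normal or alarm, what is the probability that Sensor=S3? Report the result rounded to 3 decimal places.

P(Reading=normal) = 0.078 + 0.006 + 0.047 + 0.101 + 0.031 = 0.263.
P(Reading=alarm) = 0.036 + 0.022 + 0.064 + 0.067 + 0.030 = 0.219.
P(Reading ∈ {normal, alarm}) = 0.263 + 0.219 = 0.482; P(Sensor=S3, Reading ∈ {normal, alarm}) = 0.047 + 0.064 = 0.111.
P(Sensor=S3 | Reading ∈ {normal, alarm}) = 0.111/0.482 = 0.230.

0.230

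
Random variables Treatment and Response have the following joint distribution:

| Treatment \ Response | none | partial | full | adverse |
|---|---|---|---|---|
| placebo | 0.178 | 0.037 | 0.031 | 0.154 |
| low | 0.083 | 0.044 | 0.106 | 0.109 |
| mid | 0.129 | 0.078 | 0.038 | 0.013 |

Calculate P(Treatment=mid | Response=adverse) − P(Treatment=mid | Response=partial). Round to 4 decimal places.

P(Response=adverse) = 0.154 + 0.109 + 0.013 = 0.276; P(Treatment=mid | Response=adverse) = 0.013/0.276 = 0.04710.
P(Response=partial) = 0.037 + 0.044 + 0.078 = 0.159; P(Treatment=mid | Response=partial) = 0.078/0.159 = 0.49057.
Difference = -0.4435.

-0.4435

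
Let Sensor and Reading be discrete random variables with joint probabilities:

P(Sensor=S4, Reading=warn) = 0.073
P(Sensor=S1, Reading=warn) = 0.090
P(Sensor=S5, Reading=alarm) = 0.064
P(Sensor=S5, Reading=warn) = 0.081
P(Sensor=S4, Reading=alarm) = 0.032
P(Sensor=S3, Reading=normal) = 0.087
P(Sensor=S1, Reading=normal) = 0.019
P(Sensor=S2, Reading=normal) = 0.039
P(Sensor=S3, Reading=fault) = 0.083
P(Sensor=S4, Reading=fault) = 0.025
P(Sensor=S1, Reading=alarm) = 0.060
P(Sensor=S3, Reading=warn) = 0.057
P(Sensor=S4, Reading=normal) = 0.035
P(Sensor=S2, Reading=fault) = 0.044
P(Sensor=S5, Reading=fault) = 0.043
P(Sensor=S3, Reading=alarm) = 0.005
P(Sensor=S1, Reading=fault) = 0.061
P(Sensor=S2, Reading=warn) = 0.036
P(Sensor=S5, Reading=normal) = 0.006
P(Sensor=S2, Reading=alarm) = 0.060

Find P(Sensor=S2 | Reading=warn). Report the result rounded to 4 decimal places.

P(Reading=warn) = 0.090 + 0.036 + 0.057 + 0.073 + 0.081 = 0.337.
P(Sensor=S2 | Reading=warn) = 0.036/0.337 = 0.1068.

0.1068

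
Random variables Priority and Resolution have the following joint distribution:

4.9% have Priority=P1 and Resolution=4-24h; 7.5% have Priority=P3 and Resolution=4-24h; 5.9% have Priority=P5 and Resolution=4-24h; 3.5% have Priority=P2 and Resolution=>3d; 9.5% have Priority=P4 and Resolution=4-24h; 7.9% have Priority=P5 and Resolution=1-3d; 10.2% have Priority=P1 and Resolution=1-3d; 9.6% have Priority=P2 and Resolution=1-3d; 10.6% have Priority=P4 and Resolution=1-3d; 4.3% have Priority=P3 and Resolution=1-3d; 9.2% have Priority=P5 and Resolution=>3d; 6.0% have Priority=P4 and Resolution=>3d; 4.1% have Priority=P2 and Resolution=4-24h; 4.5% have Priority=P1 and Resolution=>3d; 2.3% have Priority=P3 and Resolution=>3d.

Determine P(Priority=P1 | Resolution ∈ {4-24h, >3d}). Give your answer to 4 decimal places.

0.1638

P(Resolution=4-24h) = 0.049 + 0.041 + 0.075 + 0.095 + 0.059 = 0.319.
P(Resolution=>3d) = 0.045 + 0.035 + 0.023 + 0.060 + 0.092 = 0.255.
P(Resolution ∈ {4-24h, >3d}) = 0.319 + 0.255 = 0.574; P(Priority=P1, Resolution ∈ {4-24h, >3d}) = 0.049 + 0.045 = 0.094.
P(Priority=P1 | Resolution ∈ {4-24h, >3d}) = 0.094/0.574 = 0.1638.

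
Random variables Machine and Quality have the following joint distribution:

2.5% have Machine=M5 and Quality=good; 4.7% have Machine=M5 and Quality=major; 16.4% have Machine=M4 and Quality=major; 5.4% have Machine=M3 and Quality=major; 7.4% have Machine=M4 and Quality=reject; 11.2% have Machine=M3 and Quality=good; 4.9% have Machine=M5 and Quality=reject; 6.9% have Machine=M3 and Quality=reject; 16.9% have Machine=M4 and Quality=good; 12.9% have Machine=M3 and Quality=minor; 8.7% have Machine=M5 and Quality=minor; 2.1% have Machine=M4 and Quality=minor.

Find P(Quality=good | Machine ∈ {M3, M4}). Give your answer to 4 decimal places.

P(Machine=M3) = 0.112 + 0.129 + 0.054 + 0.069 = 0.364.
P(Machine=M4) = 0.169 + 0.021 + 0.164 + 0.074 = 0.428.
P(Machine ∈ {M3, M4}) = 0.364 + 0.428 = 0.792; P(Quality=good, Machine ∈ {M3, M4}) = 0.112 + 0.169 = 0.281.
P(Quality=good | Machine ∈ {M3, M4}) = 0.281/0.792 = 0.3548.

0.3548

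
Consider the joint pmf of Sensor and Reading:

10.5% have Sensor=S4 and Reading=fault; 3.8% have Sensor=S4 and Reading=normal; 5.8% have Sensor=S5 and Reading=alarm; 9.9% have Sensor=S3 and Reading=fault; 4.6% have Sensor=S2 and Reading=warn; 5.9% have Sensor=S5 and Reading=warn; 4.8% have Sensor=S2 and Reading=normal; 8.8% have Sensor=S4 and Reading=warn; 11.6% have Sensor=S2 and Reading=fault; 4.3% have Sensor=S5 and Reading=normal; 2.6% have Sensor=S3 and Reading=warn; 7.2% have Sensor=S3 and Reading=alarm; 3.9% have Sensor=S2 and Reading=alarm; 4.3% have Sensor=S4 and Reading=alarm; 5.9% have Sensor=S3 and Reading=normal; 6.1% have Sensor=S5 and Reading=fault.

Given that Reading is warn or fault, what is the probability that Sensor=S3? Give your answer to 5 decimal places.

0.20833

P(Reading=warn) = 0.046 + 0.026 + 0.088 + 0.059 = 0.219.
P(Reading=fault) = 0.116 + 0.099 + 0.105 + 0.061 = 0.381.
P(Reading ∈ {warn, fault}) = 0.219 + 0.381 = 0.600; P(Sensor=S3, Reading ∈ {warn, fault}) = 0.026 + 0.099 = 0.125.
P(Sensor=S3 | Reading ∈ {warn, fault}) = 0.125/0.600 = 0.20833.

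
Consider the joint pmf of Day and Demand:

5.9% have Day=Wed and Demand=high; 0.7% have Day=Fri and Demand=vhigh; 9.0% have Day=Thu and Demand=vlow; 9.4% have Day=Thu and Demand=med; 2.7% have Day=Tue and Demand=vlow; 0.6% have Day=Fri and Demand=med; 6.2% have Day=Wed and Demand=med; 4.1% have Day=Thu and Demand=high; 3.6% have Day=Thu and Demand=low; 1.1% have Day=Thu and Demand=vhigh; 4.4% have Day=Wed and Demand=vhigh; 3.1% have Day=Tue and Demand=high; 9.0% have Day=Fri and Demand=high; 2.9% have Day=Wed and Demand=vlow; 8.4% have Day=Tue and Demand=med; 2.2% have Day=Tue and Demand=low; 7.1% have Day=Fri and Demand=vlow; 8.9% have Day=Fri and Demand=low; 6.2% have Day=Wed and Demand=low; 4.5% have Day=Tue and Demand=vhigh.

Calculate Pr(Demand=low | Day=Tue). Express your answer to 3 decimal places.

P(Day=Tue) = 0.027 + 0.022 + 0.084 + 0.031 + 0.045 = 0.209.
P(Demand=low | Day=Tue) = 0.022/0.209 = 0.105.

0.105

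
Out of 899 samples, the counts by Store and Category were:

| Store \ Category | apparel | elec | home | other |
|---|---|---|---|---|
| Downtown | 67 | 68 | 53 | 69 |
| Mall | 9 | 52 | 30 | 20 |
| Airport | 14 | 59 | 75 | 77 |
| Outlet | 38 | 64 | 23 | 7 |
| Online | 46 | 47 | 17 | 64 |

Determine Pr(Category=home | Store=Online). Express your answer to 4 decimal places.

0.0977

Total with Store=Online: 46 + 47 + 17 + 64 = 174.
P(Category=home | Store=Online) = 17/174 = 0.0977.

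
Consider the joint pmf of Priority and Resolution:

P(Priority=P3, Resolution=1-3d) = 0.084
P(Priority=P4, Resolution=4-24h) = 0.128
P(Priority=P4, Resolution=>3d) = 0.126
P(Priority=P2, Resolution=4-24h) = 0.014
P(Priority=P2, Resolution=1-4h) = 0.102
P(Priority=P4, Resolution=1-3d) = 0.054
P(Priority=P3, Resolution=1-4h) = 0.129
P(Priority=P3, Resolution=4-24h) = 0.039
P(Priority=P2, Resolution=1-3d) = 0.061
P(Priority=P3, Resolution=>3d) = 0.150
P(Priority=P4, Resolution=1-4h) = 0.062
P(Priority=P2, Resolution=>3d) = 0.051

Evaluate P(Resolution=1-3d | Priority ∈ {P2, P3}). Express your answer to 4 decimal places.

0.2302

P(Priority=P2) = 0.102 + 0.014 + 0.061 + 0.051 = 0.228.
P(Priority=P3) = 0.129 + 0.039 + 0.084 + 0.150 = 0.402.
P(Priority ∈ {P2, P3}) = 0.228 + 0.402 = 0.630; P(Resolution=1-3d, Priority ∈ {P2, P3}) = 0.061 + 0.084 = 0.145.
P(Resolution=1-3d | Priority ∈ {P2, P3}) = 0.145/0.630 = 0.2302.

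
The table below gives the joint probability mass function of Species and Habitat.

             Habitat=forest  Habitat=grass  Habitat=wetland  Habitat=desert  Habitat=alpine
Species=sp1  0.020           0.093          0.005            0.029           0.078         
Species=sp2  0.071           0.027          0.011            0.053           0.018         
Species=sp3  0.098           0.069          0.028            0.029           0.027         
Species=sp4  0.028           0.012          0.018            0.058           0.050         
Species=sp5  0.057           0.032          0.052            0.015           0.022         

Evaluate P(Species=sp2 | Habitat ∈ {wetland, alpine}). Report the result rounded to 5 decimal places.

0.09385

P(Habitat=wetland) = 0.005 + 0.011 + 0.028 + 0.018 + 0.052 = 0.114.
P(Habitat=alpine) = 0.078 + 0.018 + 0.027 + 0.050 + 0.022 = 0.195.
P(Habitat ∈ {wetland, alpine}) = 0.114 + 0.195 = 0.309; P(Species=sp2, Habitat ∈ {wetland, alpine}) = 0.011 + 0.018 = 0.029.
P(Species=sp2 | Habitat ∈ {wetland, alpine}) = 0.029/0.309 = 0.09385.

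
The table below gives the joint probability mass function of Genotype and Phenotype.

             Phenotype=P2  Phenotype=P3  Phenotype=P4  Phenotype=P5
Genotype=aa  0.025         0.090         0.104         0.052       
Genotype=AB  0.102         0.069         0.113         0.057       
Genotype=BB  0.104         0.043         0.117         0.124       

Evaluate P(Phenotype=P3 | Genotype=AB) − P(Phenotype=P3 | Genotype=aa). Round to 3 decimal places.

-0.130

P(Genotype=AB) = 0.102 + 0.069 + 0.113 + 0.057 = 0.341; P(Phenotype=P3 | Genotype=AB) = 0.069/0.341 = 0.2023.
P(Genotype=aa) = 0.025 + 0.090 + 0.104 + 0.052 = 0.271; P(Phenotype=P3 | Genotype=aa) = 0.090/0.271 = 0.3321.
Difference = -0.130.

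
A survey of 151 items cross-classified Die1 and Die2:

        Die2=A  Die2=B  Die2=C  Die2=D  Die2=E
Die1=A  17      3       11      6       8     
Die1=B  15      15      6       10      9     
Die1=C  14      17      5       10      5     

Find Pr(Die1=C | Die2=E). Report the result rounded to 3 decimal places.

0.227

Total with Die2=E: 8 + 9 + 5 = 22.
P(Die1=C | Die2=E) = 5/22 = 0.227.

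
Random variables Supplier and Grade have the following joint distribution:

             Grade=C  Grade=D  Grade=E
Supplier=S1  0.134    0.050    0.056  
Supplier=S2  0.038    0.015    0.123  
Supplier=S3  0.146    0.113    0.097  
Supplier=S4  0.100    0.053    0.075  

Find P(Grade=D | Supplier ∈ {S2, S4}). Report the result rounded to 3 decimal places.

P(Supplier=S2) = 0.038 + 0.015 + 0.123 = 0.176.
P(Supplier=S4) = 0.100 + 0.053 + 0.075 = 0.228.
P(Supplier ∈ {S2, S4}) = 0.176 + 0.228 = 0.404; P(Grade=D, Supplier ∈ {S2, S4}) = 0.015 + 0.053 = 0.068.
P(Grade=D | Supplier ∈ {S2, S4}) = 0.068/0.404 = 0.168.

0.168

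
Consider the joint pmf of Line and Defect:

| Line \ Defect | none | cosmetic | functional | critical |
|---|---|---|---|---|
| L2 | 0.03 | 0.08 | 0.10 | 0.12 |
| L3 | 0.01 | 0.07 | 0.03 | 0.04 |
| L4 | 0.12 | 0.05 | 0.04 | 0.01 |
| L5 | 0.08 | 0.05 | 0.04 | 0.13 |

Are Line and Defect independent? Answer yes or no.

no

P(Line=L4) = 0.22 and P(Defect=none) = 0.24, so their product is 0.0528, but P(Line=L4, Defect=none) = 0.12. Since these differ, Line and Defect are not independent.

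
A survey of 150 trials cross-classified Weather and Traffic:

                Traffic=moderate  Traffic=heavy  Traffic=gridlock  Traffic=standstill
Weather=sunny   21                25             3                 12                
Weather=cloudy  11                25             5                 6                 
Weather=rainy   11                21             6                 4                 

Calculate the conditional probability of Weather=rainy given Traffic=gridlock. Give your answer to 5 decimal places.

Total with Traffic=gridlock: 3 + 5 + 6 = 14.
P(Weather=rainy | Traffic=gridlock) = 6/14 = 0.42857.

0.42857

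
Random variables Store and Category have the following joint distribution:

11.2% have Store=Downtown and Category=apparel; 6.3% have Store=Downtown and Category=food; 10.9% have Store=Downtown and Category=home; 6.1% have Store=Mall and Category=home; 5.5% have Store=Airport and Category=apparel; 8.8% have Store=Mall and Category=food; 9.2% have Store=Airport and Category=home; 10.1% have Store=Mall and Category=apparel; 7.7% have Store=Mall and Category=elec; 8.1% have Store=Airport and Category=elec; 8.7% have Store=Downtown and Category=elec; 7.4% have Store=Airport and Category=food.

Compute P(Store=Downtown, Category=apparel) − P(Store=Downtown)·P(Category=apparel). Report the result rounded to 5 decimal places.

0.01257

P(Store=Downtown) = 0.063 + 0.112 + 0.087 + 0.109 = 0.371.
P(Category=apparel) = 0.112 + 0.101 + 0.055 = 0.268.
P(Store=Downtown, Category=apparel) − P(Store=Downtown)P(Category=apparel) = 0.112 − 0.371×0.268 = 0.01257.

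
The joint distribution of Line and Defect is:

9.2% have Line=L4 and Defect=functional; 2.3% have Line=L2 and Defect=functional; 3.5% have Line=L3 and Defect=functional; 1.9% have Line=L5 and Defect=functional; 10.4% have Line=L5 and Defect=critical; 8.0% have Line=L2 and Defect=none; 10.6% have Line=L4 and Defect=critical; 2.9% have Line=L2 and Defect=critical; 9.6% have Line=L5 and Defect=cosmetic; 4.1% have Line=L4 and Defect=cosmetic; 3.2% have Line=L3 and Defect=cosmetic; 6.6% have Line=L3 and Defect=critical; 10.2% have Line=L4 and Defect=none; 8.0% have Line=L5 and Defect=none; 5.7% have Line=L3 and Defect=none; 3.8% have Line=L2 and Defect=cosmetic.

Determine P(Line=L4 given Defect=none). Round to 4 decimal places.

P(Defect=none) = 0.080 + 0.057 + 0.102 + 0.080 = 0.319.
P(Line=L4 | Defect=none) = 0.102/0.319 = 0.3197.

0.3197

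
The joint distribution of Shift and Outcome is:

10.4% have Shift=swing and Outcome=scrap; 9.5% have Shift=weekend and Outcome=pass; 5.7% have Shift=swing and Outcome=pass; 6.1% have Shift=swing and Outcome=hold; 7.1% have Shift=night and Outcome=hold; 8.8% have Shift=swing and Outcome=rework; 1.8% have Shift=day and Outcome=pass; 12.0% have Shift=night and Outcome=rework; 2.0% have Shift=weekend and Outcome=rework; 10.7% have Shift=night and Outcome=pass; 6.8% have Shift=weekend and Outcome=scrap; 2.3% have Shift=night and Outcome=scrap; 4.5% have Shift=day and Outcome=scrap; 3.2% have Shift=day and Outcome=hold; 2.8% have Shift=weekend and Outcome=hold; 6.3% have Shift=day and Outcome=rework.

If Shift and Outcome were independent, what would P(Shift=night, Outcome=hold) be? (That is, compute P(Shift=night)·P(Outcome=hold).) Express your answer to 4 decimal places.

0.0616

P(Shift=night) = 0.107 + 0.120 + 0.023 + 0.071 = 0.321.
P(Outcome=hold) = 0.032 + 0.061 + 0.071 + 0.028 = 0.192.
Product: 0.321 × 0.192 = 0.0616.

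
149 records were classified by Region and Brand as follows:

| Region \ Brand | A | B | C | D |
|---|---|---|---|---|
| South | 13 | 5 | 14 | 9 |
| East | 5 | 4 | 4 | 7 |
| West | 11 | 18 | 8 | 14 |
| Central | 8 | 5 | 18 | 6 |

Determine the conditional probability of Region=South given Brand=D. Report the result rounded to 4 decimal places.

Total with Brand=D: 9 + 7 + 14 + 6 = 36.
P(Region=South | Brand=D) = 9/36 = 0.2500.

0.2500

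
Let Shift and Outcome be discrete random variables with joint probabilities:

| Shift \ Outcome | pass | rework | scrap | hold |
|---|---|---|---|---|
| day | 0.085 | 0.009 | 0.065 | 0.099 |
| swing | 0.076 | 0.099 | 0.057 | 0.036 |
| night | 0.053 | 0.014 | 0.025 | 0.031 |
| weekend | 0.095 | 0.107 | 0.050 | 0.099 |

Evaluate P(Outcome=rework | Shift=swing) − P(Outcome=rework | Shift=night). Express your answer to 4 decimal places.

P(Shift=swing) = 0.076 + 0.099 + 0.057 + 0.036 = 0.268; P(Outcome=rework | Shift=swing) = 0.099/0.268 = 0.36940.
P(Shift=night) = 0.053 + 0.014 + 0.025 + 0.031 = 0.123; P(Outcome=rework | Shift=night) = 0.014/0.123 = 0.11382.
Difference = 0.2556.

0.2556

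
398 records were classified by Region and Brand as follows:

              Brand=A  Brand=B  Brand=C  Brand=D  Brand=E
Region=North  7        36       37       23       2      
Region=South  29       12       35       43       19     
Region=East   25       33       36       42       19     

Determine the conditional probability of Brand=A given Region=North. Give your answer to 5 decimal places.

0.06667

Total with Region=North: 7 + 36 + 37 + 23 + 2 = 105.
P(Brand=A | Region=North) = 7/105 = 0.06667.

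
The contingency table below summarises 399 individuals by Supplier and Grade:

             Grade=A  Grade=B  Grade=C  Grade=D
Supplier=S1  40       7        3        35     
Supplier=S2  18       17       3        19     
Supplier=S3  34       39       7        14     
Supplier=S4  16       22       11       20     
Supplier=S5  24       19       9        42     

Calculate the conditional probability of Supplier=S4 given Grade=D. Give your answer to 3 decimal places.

Total with Grade=D: 35 + 19 + 14 + 20 + 42 = 130.
P(Supplier=S4 | Grade=D) = 20/130 = 0.154.

0.154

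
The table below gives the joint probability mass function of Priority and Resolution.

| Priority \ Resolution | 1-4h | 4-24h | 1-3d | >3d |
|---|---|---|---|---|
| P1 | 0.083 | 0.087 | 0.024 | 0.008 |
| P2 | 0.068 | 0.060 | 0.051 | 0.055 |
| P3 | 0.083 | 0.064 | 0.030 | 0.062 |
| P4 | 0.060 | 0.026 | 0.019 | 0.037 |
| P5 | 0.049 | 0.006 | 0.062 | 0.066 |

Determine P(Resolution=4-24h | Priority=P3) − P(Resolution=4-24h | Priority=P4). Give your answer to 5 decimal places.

0.08468

P(Priority=P3) = 0.083 + 0.064 + 0.030 + 0.062 = 0.239; P(Resolution=4-24h | Priority=P3) = 0.064/0.239 = 0.267782.
P(Priority=P4) = 0.060 + 0.026 + 0.019 + 0.037 = 0.142; P(Resolution=4-24h | Priority=P4) = 0.026/0.142 = 0.183099.
Difference = 0.08468.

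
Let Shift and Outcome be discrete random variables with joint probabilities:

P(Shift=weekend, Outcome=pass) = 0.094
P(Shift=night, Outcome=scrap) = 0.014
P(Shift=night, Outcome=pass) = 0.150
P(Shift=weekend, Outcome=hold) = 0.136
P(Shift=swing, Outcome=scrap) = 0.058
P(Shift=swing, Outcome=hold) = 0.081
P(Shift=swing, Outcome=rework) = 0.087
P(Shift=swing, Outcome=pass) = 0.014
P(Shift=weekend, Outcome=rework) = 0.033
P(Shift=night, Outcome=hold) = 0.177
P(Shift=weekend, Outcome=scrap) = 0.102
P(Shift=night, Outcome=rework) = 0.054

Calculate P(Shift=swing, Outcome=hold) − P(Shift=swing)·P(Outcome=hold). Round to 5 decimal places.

P(Shift=swing) = 0.014 + 0.087 + 0.058 + 0.081 = 0.240.
P(Outcome=hold) = 0.081 + 0.177 + 0.136 = 0.394.
P(Shift=swing, Outcome=hold) − P(Shift=swing)P(Outcome=hold) = 0.081 − 0.240×0.394 = -0.01356.

-0.01356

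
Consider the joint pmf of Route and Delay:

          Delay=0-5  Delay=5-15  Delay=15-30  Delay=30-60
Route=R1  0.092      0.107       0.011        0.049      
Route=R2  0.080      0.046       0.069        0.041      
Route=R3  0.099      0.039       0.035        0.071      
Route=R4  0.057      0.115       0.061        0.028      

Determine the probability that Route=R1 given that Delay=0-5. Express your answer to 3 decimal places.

0.280

P(Delay=0-5) = 0.092 + 0.080 + 0.099 + 0.057 = 0.328.
P(Route=R1 | Delay=0-5) = 0.092/0.328 = 0.280.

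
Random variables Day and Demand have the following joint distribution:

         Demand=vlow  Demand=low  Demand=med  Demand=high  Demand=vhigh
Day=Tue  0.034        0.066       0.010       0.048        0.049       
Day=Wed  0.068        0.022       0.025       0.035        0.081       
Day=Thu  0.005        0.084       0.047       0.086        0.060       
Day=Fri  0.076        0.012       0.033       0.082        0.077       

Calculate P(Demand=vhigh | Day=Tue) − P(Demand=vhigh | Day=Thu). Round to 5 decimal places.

0.02395

P(Day=Tue) = 0.034 + 0.066 + 0.010 + 0.048 + 0.049 = 0.207; P(Demand=vhigh | Day=Tue) = 0.049/0.207 = 0.236715.
P(Day=Thu) = 0.005 + 0.084 + 0.047 + 0.086 + 0.060 = 0.282; P(Demand=vhigh | Day=Thu) = 0.060/0.282 = 0.212766.
Difference = 0.02395.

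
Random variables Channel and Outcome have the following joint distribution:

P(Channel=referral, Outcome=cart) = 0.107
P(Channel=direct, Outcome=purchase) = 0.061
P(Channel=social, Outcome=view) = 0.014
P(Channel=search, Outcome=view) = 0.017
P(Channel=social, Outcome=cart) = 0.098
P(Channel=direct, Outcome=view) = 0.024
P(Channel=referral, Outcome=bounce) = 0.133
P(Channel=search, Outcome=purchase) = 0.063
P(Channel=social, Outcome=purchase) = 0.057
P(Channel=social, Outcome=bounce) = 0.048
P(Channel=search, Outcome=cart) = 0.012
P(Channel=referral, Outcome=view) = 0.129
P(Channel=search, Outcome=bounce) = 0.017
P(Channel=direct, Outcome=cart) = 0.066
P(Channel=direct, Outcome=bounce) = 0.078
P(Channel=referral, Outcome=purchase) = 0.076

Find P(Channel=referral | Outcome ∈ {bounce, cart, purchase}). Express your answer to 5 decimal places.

P(Outcome=bounce) = 0.017 + 0.048 + 0.078 + 0.133 = 0.276.
P(Outcome=cart) = 0.012 + 0.098 + 0.066 + 0.107 = 0.283.
P(Outcome=purchase) = 0.063 + 0.057 + 0.061 + 0.076 = 0.257.
P(Outcome ∈ {bounce, cart, purchase}) = 0.276 + 0.283 + 0.257 = 0.816; P(Channel=referral, Outcome ∈ {bounce, cart, purchase}) = 0.133 + 0.107 + 0.076 = 0.316.
P(Channel=referral | Outcome ∈ {bounce, cart, purchase}) = 0.316/0.816 = 0.38725.

0.38725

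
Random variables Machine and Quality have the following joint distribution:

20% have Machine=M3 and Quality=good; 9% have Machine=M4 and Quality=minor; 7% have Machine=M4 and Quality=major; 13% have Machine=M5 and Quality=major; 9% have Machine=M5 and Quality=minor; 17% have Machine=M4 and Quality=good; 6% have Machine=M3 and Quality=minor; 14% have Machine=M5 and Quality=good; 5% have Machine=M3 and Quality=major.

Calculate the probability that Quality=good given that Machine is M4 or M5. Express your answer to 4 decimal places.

0.4493

P(Machine=M4) = 0.17 + 0.09 + 0.07 = 0.33.
P(Machine=M5) = 0.14 + 0.09 + 0.13 = 0.36.
P(Machine ∈ {M4, M5}) = 0.33 + 0.36 = 0.69; P(Quality=good, Machine ∈ {M4, M5}) = 0.17 + 0.14 = 0.31.
P(Quality=good | Machine ∈ {M4, M5}) = 0.31/0.69 = 0.4493.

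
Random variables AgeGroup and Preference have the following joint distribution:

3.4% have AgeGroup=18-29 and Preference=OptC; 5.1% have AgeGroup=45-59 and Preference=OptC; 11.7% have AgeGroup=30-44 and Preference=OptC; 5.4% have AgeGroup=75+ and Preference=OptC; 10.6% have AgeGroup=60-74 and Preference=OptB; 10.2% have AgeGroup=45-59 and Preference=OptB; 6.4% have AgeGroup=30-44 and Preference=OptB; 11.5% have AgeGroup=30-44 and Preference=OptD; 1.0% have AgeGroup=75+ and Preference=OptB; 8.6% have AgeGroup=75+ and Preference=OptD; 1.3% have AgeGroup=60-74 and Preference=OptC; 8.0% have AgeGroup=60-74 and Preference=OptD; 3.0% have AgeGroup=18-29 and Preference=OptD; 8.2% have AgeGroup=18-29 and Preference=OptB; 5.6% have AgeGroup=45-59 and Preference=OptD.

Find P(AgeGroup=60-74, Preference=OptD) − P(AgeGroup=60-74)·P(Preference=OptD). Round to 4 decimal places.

P(AgeGroup=60-74) = 0.106 + 0.013 + 0.080 = 0.199.
P(Preference=OptD) = 0.030 + 0.115 + 0.056 + 0.080 + 0.086 = 0.367.
P(AgeGroup=60-74, Preference=OptD) − P(AgeGroup=60-74)P(Preference=OptD) = 0.080 − 0.199×0.367 = 0.0070.

0.0070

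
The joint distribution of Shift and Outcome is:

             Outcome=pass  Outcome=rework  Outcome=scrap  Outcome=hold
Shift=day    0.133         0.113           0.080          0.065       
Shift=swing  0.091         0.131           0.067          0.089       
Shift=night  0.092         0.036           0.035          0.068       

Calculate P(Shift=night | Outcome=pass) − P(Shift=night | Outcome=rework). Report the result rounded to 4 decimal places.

0.1626

P(Outcome=pass) = 0.133 + 0.091 + 0.092 = 0.316; P(Shift=night | Outcome=pass) = 0.092/0.316 = 0.29114.
P(Outcome=rework) = 0.113 + 0.131 + 0.036 = 0.280; P(Shift=night | Outcome=rework) = 0.036/0.280 = 0.12857.
Difference = 0.1626.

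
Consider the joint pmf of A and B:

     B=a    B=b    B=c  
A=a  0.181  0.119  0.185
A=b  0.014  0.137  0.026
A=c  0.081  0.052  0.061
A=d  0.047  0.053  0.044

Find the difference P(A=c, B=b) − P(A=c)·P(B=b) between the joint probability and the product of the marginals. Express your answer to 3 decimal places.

P(A=c) = 0.081 + 0.052 + 0.061 = 0.194.
P(B=b) = 0.119 + 0.137 + 0.052 + 0.053 = 0.361.
P(A=c, B=b) − P(A=c)P(B=b) = 0.052 − 0.194×0.361 = -0.018.

-0.018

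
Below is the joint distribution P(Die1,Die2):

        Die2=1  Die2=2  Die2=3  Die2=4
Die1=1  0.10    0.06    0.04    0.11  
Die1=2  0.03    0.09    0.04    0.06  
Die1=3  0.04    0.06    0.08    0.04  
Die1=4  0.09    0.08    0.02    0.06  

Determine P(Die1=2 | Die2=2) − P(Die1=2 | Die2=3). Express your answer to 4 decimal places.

0.0881

P(Die2=2) = 0.06 + 0.09 + 0.06 + 0.08 = 0.29; P(Die1=2 | Die2=2) = 0.09/0.29 = 0.31034.
P(Die2=3) = 0.04 + 0.04 + 0.08 + 0.02 = 0.18; P(Die1=2 | Die2=3) = 0.04/0.18 = 0.22222.
Difference = 0.0881.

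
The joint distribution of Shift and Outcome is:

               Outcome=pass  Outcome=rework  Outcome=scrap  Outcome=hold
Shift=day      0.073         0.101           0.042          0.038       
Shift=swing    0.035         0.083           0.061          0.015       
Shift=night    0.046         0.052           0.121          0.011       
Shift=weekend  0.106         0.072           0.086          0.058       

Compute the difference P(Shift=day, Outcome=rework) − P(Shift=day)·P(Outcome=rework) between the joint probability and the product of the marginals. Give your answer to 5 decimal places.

0.02277

P(Shift=day) = 0.073 + 0.101 + 0.042 + 0.038 = 0.254.
P(Outcome=rework) = 0.101 + 0.083 + 0.052 + 0.072 = 0.308.
P(Shift=day, Outcome=rework) − P(Shift=day)P(Outcome=rework) = 0.101 − 0.254×0.308 = 0.02277.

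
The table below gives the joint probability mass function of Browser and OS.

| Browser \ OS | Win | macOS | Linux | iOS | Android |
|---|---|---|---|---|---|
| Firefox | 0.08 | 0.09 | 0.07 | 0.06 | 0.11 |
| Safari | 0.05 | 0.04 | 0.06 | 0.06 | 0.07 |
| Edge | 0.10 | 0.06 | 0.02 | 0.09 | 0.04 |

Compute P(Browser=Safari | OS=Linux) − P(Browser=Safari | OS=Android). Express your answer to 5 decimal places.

P(OS=Linux) = 0.07 + 0.06 + 0.02 = 0.15; P(Browser=Safari | OS=Linux) = 0.06/0.15 = 0.400000.
P(OS=Android) = 0.11 + 0.07 + 0.04 = 0.22; P(Browser=Safari | OS=Android) = 0.07/0.22 = 0.318182.
Difference = 0.08182.

0.08182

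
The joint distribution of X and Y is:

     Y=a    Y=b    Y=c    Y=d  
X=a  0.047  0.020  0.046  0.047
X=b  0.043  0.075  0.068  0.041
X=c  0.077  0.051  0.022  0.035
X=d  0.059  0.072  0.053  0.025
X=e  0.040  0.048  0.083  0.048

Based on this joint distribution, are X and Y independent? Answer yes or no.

no

P(X=c) = 0.185 and P(Y=c) = 0.272, so their product is 0.05032, but P(X=c, Y=c) = 0.022. Since these differ, X and Y are not independent.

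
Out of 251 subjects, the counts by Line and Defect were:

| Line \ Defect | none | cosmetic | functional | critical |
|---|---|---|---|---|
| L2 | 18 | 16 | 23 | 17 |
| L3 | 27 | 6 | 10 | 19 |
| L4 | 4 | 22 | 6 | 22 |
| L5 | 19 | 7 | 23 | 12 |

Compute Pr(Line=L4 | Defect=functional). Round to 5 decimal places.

Total with Defect=functional: 23 + 10 + 6 + 23 = 62.
P(Line=L4 | Defect=functional) = 6/62 = 0.09677.

0.09677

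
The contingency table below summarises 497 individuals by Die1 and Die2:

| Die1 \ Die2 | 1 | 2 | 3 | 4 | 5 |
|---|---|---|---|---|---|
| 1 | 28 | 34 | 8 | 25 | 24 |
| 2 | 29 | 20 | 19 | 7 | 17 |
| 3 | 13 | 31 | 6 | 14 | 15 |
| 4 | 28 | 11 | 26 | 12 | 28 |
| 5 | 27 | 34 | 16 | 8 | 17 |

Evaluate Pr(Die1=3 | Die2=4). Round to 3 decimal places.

Total with Die2=4: 25 + 7 + 14 + 12 + 8 = 66.
P(Die1=3 | Die2=4) = 14/66 = 0.212.

0.212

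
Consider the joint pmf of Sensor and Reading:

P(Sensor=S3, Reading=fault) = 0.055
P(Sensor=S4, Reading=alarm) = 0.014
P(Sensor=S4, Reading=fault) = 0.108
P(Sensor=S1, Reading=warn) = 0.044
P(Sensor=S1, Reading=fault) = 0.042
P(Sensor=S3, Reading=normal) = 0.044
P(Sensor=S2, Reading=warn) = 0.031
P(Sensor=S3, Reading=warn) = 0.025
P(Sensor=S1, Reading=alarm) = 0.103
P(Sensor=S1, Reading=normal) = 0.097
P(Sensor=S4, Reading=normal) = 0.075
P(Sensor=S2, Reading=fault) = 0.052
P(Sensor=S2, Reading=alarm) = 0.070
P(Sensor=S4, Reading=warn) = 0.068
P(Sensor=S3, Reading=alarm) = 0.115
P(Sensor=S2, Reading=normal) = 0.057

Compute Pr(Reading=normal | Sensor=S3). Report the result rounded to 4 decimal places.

0.1841

P(Sensor=S3) = 0.044 + 0.025 + 0.115 + 0.055 = 0.239.
P(Reading=normal | Sensor=S3) = 0.044/0.239 = 0.1841.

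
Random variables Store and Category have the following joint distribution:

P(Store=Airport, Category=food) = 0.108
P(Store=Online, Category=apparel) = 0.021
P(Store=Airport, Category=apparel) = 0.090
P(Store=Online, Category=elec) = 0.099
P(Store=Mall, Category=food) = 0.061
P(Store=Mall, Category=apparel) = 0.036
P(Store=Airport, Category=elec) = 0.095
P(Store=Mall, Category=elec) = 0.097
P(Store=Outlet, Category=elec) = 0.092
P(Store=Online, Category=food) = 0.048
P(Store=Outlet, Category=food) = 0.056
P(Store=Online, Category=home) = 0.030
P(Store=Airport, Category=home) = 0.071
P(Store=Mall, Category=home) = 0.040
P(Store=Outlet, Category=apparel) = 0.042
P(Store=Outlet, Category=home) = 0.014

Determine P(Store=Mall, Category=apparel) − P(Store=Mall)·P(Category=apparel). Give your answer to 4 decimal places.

-0.0082

P(Store=Mall) = 0.061 + 0.036 + 0.097 + 0.040 = 0.234.
P(Category=apparel) = 0.036 + 0.090 + 0.042 + 0.021 = 0.189.
P(Store=Mall, Category=apparel) − P(Store=Mall)P(Category=apparel) = 0.036 − 0.234×0.189 = -0.0082.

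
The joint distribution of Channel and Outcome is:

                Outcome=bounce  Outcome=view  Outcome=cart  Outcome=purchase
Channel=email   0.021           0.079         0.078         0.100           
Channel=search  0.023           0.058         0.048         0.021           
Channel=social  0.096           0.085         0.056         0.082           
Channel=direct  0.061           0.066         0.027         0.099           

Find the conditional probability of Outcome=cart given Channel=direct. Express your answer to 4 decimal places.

0.1067

P(Channel=direct) = 0.061 + 0.066 + 0.027 + 0.099 = 0.253.
P(Outcome=cart | Channel=direct) = 0.027/0.253 = 0.1067.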